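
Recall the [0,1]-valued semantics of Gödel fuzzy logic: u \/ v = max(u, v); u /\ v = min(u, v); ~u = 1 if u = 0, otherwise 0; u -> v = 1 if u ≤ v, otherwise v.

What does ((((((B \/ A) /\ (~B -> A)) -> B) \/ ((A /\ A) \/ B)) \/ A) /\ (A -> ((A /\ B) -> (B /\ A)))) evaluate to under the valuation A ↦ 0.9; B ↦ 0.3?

0.90

(B \/ A) = max(0.3, 0.9) = 0.9
~B: Gödel ¬ of 0.3 = 0 (operand ≠ 0)
(~B -> A): 0 ≤ 0.9, so result = 1
((B \/ A) /\ (~B -> A)) = min(0.9, 1) = 0.9
(((B \/ A) /\ (~B -> A)) -> B): 0.9 > 0.3, so result = 0.3
(A /\ A) = min(0.9, 0.9) = 0.9
((A /\ A) \/ B) = max(0.9, 0.3) = 0.9
((((B \/ A) /\ (~B -> A)) -> B) \/ ((A /\ A) \/ B)) = max(0.3, 0.9) = 0.9
(((((B \/ A) /\ (~B -> A)) -> B) \/ ((A /\ A) \/ B)) \/ A) = max(0.9, 0.9) = 0.9
(A /\ B) = min(0.9, 0.3) = 0.3
(B /\ A) = min(0.3, 0.9) = 0.3
((A /\ B) -> (B /\ A)): 0.3 ≤ 0.3, so result = 1
(A -> ((A /\ B) -> (B /\ A))): 0.9 ≤ 1, so result = 1
((((((B \/ A) /\ (~B -> A)) -> B) \/ ((A /\ A) \/ B)) \/ A) /\ (A -> ((A /\ B) -> (B /\ A)))) = min(0.9, 1) = 0.9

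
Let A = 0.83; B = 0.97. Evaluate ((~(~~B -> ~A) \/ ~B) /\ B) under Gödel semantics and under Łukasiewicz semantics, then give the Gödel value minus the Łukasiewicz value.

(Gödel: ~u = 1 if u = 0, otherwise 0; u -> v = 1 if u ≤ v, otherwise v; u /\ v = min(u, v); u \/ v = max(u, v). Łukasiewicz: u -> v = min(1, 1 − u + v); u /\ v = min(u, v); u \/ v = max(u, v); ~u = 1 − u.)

Gödel evaluation:
  ~B: Gödel ¬ of 0.97 = 0 (operand ≠ 0)
  ~~B: Gödel ¬ of 0 = 1 (operand is 0)
  ~A: Gödel ¬ of 0.83 = 0 (operand ≠ 0)
  (~~B -> ~A): 1 > 0, so result = 0
  ~(~~B -> ~A): Gödel ¬ of 0 = 1 (operand is 0)
  ~B: Gödel ¬ of 0.97 = 0 (operand ≠ 0)
  (~(~~B -> ~A) \/ ~B) = max(1, 0) = 1
  ((~(~~B -> ~A) \/ ~B) /\ B) = min(1, 0.97) = 0.97
  Gödel value = 0.97
Łukasiewicz evaluation:
  ~B: Łukasiewicz ¬ gives 1 − 0.97 = 0.03
  ~~B: Łukasiewicz ¬ gives 1 − 0.03 = 0.97
  ~A: Łukasiewicz ¬ gives 1 − 0.83 = 0.17
  (~~B -> ~A): min(1, 1 − 0.97 + 0.17) = 0.2
  ~(~~B -> ~A): Łukasiewicz ¬ gives 1 − 0.2 = 0.8
  ~B: Łukasiewicz ¬ gives 1 − 0.97 = 0.03
  (~(~~B -> ~A) \/ ~B) = max(0.8, 0.03) = 0.8
  ((~(~~B -> ~A) \/ ~B) /\ B) = min(0.8, 0.97) = 0.8
  Łukasiewicz value = 0.8
Difference: 0.97 − 0.8 = 0.17

0.17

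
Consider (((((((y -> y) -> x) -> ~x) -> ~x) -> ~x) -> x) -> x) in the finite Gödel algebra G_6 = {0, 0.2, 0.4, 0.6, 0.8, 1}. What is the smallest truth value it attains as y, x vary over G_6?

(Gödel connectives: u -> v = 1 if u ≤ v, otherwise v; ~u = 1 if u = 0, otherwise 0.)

0.20

The minimum is attained at y = 0, x = 0.2:
  (y -> y): 0 ≤ 0, so result = 1
  ((y -> y) -> x): 1 > 0.2, so result = 0.2
  ~x: Gödel ¬ of 0.2 = 0 (operand ≠ 0)
  (((y -> y) -> x) -> ~x): 0.2 > 0, so result = 0
  ~x: Gödel ¬ of 0.2 = 0 (operand ≠ 0)
  ((((y -> y) -> x) -> ~x) -> ~x): 0 ≤ 0, so result = 1
  ~x: Gödel ¬ of 0.2 = 0 (operand ≠ 0)
  (((((y -> y) -> x) -> ~x) -> ~x) -> ~x): 1 > 0, so result = 0
  ((((((y -> y) -> x) -> ~x) -> ~x) -> ~x) -> x): 0 ≤ 0.2, so result = 1
  (((((((y -> y) -> x) -> ~x) -> ~x) -> ~x) -> x) -> x): 1 > 0.2, so result = 0.2
Checking all 36 assignments confirms none give a value below 0.20.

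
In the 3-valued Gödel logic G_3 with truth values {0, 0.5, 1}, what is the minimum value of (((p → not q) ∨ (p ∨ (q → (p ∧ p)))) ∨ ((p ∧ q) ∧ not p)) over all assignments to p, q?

The minimum is attained at p = 0.5, q = 1:
  not q: Gödel ¬ of 1 = 0 (operand ≠ 0)
  (p → not q): 0.5 > 0, so result = 0
  (p ∧ p) = min(0.5, 0.5) = 0.5
  (q → (p ∧ p)): 1 > 0.5, so result = 0.5
  (p ∨ (q → (p ∧ p))) = max(0.5, 0.5) = 0.5
  ((p → not q) ∨ (p ∨ (q → (p ∧ p)))) = max(0, 0.5) = 0.5
  (p ∧ q) = min(0.5, 1) = 0.5
  not p: Gödel ¬ of 0.5 = 0 (operand ≠ 0)
  ((p ∧ q) ∧ not p) = min(0.5, 0) = 0
  (((p → not q) ∨ (p ∨ (q → (p ∧ p)))) ∨ ((p ∧ q) ∧ not p)) = max(0.5, 0) = 0.5
Checking all 9 assignments confirms none give a value below 0.50.

0.50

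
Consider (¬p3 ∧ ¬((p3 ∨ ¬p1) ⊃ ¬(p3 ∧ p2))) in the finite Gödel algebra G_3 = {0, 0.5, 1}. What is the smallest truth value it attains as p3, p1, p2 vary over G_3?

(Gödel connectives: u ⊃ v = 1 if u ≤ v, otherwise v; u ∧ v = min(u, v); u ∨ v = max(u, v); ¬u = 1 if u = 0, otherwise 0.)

0.00

The minimum is attained at p3 = 0, p1 = 0, p2 = 0:
  ¬p3: Gödel ¬ of 0 = 1 (operand is 0)
  ¬p1: Gödel ¬ of 0 = 1 (operand is 0)
  (p3 ∨ ¬p1) = max(0, 1) = 1
  (p3 ∧ p2) = min(0, 0) = 0
  ¬(p3 ∧ p2): Gödel ¬ of 0 = 1 (operand is 0)
  ((p3 ∨ ¬p1) ⊃ ¬(p3 ∧ p2)): 1 ≤ 1, so result = 1
  ¬((p3 ∨ ¬p1) ⊃ ¬(p3 ∧ p2)): Gödel ¬ of 1 = 0 (operand ≠ 0)
  (¬p3 ∧ ¬((p3 ∨ ¬p1) ⊃ ¬(p3 ∧ p2))) = min(1, 0) = 0
Checking all 27 assignments confirms none give a value below 0.00.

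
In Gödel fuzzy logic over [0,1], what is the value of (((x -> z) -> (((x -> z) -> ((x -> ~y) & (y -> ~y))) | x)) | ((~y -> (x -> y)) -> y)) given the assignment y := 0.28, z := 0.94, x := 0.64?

(x -> z): 0.64 ≤ 0.94, so result = 1
(x -> z): 0.64 ≤ 0.94, so result = 1
~y: Gödel ¬ of 0.28 = 0 (operand ≠ 0)
(x -> ~y): 0.64 > 0, so result = 0
~y: Gödel ¬ of 0.28 = 0 (operand ≠ 0)
(y -> ~y): 0.28 > 0, so result = 0
((x -> ~y) & (y -> ~y)) = min(0, 0) = 0
((x -> z) -> ((x -> ~y) & (y -> ~y))): 1 > 0, so result = 0
(((x -> z) -> ((x -> ~y) & (y -> ~y))) | x) = max(0, 0.64) = 0.64
((x -> z) -> (((x -> z) -> ((x -> ~y) & (y -> ~y))) | x)): 1 > 0.64, so result = 0.64
~y: Gödel ¬ of 0.28 = 0 (operand ≠ 0)
(x -> y): 0.64 > 0.28, so result = 0.28
(~y -> (x -> y)): 0 ≤ 0.28, so result = 1
((~y -> (x -> y)) -> y): 1 > 0.28, so result = 0.28
(((x -> z) -> (((x -> z) -> ((x -> ~y) & (y -> ~y))) | x)) | ((~y -> (x -> y)) -> y)) = max(0.64, 0.28) = 0.64

0.64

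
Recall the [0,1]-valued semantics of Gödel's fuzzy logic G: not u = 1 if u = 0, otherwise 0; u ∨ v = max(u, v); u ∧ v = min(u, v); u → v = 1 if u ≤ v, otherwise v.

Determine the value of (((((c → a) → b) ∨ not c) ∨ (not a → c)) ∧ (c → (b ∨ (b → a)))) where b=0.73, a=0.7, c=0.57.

(c → a): 0.57 ≤ 0.7, so result = 1
((c → a) → b): 1 > 0.73, so result = 0.73
not c: Gödel ¬ of 0.57 = 0 (operand ≠ 0)
(((c → a) → b) ∨ not c) = max(0.73, 0) = 0.73
not a: Gödel ¬ of 0.7 = 0 (operand ≠ 0)
(not a → c): 0 ≤ 0.57, so result = 1
((((c → a) → b) ∨ not c) ∨ (not a → c)) = max(0.73, 1) = 1
(b → a): 0.73 > 0.7, so result = 0.7
(b ∨ (b → a)) = max(0.73, 0.7) = 0.73
(c → (b ∨ (b → a))): 0.57 ≤ 0.73, so result = 1
(((((c → a) → b) ∨ not c) ∨ (not a → c)) ∧ (c → (b ∨ (b → a)))) = min(1, 1) = 1

1.00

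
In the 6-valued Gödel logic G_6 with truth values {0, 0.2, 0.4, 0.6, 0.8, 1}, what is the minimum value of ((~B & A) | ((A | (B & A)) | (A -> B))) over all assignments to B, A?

0.20

The minimum is attained at B = 0, A = 0.2:
  ~B: Gödel ¬ of 0 = 1 (operand is 0)
  (~B & A) = min(1, 0.2) = 0.2
  (B & A) = min(0, 0.2) = 0
  (A | (B & A)) = max(0.2, 0) = 0.2
  (A -> B): 0.2 > 0, so result = 0
  ((A | (B & A)) | (A -> B)) = max(0.2, 0) = 0.2
  ((~B & A) | ((A | (B & A)) | (A -> B))) = max(0.2, 0.2) = 0.2
Checking all 36 assignments confirms none give a value below 0.20.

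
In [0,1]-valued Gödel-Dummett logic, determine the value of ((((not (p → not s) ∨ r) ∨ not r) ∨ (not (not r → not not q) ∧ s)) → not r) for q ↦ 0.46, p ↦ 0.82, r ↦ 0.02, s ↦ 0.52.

0.00

not s: Gödel ¬ of 0.52 = 0 (operand ≠ 0)
(p → not s): 0.82 > 0, so result = 0
not (p → not s): Gödel ¬ of 0 = 1 (operand is 0)
(not (p → not s) ∨ r) = max(1, 0.02) = 1
not r: Gödel ¬ of 0.02 = 0 (operand ≠ 0)
((not (p → not s) ∨ r) ∨ not r) = max(1, 0) = 1
not r: Gödel ¬ of 0.02 = 0 (operand ≠ 0)
not q: Gödel ¬ of 0.46 = 0 (operand ≠ 0)
not not q: Gödel ¬ of 0 = 1 (operand is 0)
(not r → not not q): 0 ≤ 1, so result = 1
not (not r → not not q): Gödel ¬ of 1 = 0 (operand ≠ 0)
(not (not r → not not q) ∧ s) = min(0, 0.52) = 0
(((not (p → not s) ∨ r) ∨ not r) ∨ (not (not r → not not q) ∧ s)) = max(1, 0) = 1
not r: Gödel ¬ of 0.02 = 0 (operand ≠ 0)
((((not (p → not s) ∨ r) ∨ not r) ∨ (not (not r → not not q) ∧ s)) → not r): 1 > 0, so result = 0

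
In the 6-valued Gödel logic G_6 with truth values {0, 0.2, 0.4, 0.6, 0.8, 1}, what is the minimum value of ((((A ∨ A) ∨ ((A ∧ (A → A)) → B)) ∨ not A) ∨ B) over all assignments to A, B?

0.20

The minimum is attained at A = 0.2, B = 0:
  (A ∨ A) = max(0.2, 0.2) = 0.2
  (A → A): 0.2 ≤ 0.2, so result = 1
  (A ∧ (A → A)) = min(0.2, 1) = 0.2
  ((A ∧ (A → A)) → B): 0.2 > 0, so result = 0
  ((A ∨ A) ∨ ((A ∧ (A → A)) → B)) = max(0.2, 0) = 0.2
  not A: Gödel ¬ of 0.2 = 0 (operand ≠ 0)
  (((A ∨ A) ∨ ((A ∧ (A → A)) → B)) ∨ not A) = max(0.2, 0) = 0.2
  ((((A ∨ A) ∨ ((A ∧ (A → A)) → B)) ∨ not A) ∨ B) = max(0.2, 0) = 0.2
Checking all 36 assignments confirms none give a value below 0.20.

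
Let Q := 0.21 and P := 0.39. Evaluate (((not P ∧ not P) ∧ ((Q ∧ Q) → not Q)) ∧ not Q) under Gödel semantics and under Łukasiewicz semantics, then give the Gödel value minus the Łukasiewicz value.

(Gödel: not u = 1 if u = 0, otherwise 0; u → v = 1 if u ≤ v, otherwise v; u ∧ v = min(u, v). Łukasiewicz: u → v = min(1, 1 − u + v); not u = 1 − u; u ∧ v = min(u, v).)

-0.61

Gödel evaluation:
  not P: Gödel ¬ of 0.39 = 0 (operand ≠ 0)
  not P: Gödel ¬ of 0.39 = 0 (operand ≠ 0)
  (not P ∧ not P) = min(0, 0) = 0
  (Q ∧ Q) = min(0.21, 0.21) = 0.21
  not Q: Gödel ¬ of 0.21 = 0 (operand ≠ 0)
  ((Q ∧ Q) → not Q): 0.21 > 0, so result = 0
  ((not P ∧ not P) ∧ ((Q ∧ Q) → not Q)) = min(0, 0) = 0
  not Q: Gödel ¬ of 0.21 = 0 (operand ≠ 0)
  (((not P ∧ not P) ∧ ((Q ∧ Q) → not Q)) ∧ not Q) = min(0, 0) = 0
  Gödel value = 0
Łukasiewicz evaluation:
  not P: Łukasiewicz ¬ gives 1 − 0.39 = 0.61
  not P: Łukasiewicz ¬ gives 1 − 0.39 = 0.61
  (not P ∧ not P) = min(0.61, 0.61) = 0.61
  (Q ∧ Q) = min(0.21, 0.21) = 0.21
  not Q: Łukasiewicz ¬ gives 1 − 0.21 = 0.79
  ((Q ∧ Q) → not Q): min(1, 1 − 0.21 + 0.79) = 1
  ((not P ∧ not P) ∧ ((Q ∧ Q) → not Q)) = min(0.61, 1) = 0.61
  not Q: Łukasiewicz ¬ gives 1 − 0.21 = 0.79
  (((not P ∧ not P) ∧ ((Q ∧ Q) → not Q)) ∧ not Q) = min(0.61, 0.79) = 0.61
  Łukasiewicz value = 0.61
Difference: 0 − 0.61 = -0.61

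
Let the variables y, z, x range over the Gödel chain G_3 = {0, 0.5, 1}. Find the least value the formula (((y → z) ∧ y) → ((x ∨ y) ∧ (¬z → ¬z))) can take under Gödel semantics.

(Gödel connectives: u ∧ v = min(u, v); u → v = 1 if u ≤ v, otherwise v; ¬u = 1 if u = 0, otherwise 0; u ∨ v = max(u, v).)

Every assignment gives 1. For instance at y = 0, z = 0, x = 0:
  (y → z): 0 ≤ 0, so result = 1
  ((y → z) ∧ y) = min(1, 0) = 0
  (x ∨ y) = max(0, 0) = 0
  ¬z: Gödel ¬ of 0 = 1 (operand is 0)
  ¬z: Gödel ¬ of 0 = 1 (operand is 0)
  (¬z → ¬z): 1 ≤ 1, so result = 1
  ((x ∨ y) ∧ (¬z → ¬z)) = min(0, 1) = 0
  (((y → z) ∧ y) → ((x ∨ y) ∧ (¬z → ¬z))): 0 ≤ 0, so result = 1
All 27 assignments give value 1 — the formula is a G_3-tautology.

1.00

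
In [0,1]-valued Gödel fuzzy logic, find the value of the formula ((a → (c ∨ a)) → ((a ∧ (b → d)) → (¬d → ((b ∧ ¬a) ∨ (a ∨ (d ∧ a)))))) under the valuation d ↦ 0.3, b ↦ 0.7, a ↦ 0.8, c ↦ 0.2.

(c ∨ a) = max(0.2, 0.8) = 0.8
(a → (c ∨ a)): 0.8 ≤ 0.8, so result = 1
(b → d): 0.7 > 0.3, so result = 0.3
(a ∧ (b → d)) = min(0.8, 0.3) = 0.3
¬d: Gödel ¬ of 0.3 = 0 (operand ≠ 0)
¬a: Gödel ¬ of 0.8 = 0 (operand ≠ 0)
(b ∧ ¬a) = min(0.7, 0) = 0
(d ∧ a) = min(0.3, 0.8) = 0.3
(a ∨ (d ∧ a)) = max(0.8, 0.3) = 0.8
((b ∧ ¬a) ∨ (a ∨ (d ∧ a))) = max(0, 0.8) = 0.8
(¬d → ((b ∧ ¬a) ∨ (a ∨ (d ∧ a)))): 0 ≤ 0.8, so result = 1
((a ∧ (b → d)) → (¬d → ((b ∧ ¬a) ∨ (a ∨ (d ∧ a))))): 0.3 ≤ 1, so result = 1
((a → (c ∨ a)) → ((a ∧ (b → d)) → (¬d → ((b ∧ ¬a) ∨ (a ∨ (d ∧ a)))))): 1 ≤ 1, so result = 1

1.00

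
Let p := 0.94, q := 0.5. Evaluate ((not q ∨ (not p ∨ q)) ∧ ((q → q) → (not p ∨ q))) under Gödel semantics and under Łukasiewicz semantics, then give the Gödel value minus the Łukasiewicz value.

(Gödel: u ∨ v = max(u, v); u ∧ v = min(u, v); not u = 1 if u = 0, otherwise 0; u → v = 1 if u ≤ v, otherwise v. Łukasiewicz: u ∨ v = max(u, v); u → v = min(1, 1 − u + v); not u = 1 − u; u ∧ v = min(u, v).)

0.00

Gödel evaluation:
  not q: Gödel ¬ of 0.5 = 0 (operand ≠ 0)
  not p: Gödel ¬ of 0.94 = 0 (operand ≠ 0)
  (not p ∨ q) = max(0, 0.5) = 0.5
  (not q ∨ (not p ∨ q)) = max(0, 0.5) = 0.5
  (q → q): 0.5 ≤ 0.5, so result = 1
  not p: Gödel ¬ of 0.94 = 0 (operand ≠ 0)
  (not p ∨ q) = max(0, 0.5) = 0.5
  ((q → q) → (not p ∨ q)): 1 > 0.5, so result = 0.5
  ((not q ∨ (not p ∨ q)) ∧ ((q → q) → (not p ∨ q))) = min(0.5, 0.5) = 0.5
  Gödel value = 0.5
Łukasiewicz evaluation:
  not q: Łukasiewicz ¬ gives 1 − 0.5 = 0.5
  not p: Łukasiewicz ¬ gives 1 − 0.94 = 0.06
  (not p ∨ q) = max(0.06, 0.5) = 0.5
  (not q ∨ (not p ∨ q)) = max(0.5, 0.5) = 0.5
  (q → q): min(1, 1 − 0.5 + 0.5) = 1
  not p: Łukasiewicz ¬ gives 1 − 0.94 = 0.06
  (not p ∨ q) = max(0.06, 0.5) = 0.5
  ((q → q) → (not p ∨ q)): min(1, 1 − 1 + 0.5) = 0.5
  ((not q ∨ (not p ∨ q)) ∧ ((q → q) → (not p ∨ q))) = min(0.5, 0.5) = 0.5
  Łukasiewicz value = 0.5
Difference: 0.5 − 0.5 = 0.00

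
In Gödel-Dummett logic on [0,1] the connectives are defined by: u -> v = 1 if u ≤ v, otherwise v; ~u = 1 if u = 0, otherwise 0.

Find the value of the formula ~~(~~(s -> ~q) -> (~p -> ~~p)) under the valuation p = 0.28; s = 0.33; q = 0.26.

1.00

~q: Gödel ¬ of 0.26 = 0 (operand ≠ 0)
(s -> ~q): 0.33 > 0, so result = 0
~(s -> ~q): Gödel ¬ of 0 = 1 (operand is 0)
~~(s -> ~q): Gödel ¬ of 1 = 0 (operand ≠ 0)
~p: Gödel ¬ of 0.28 = 0 (operand ≠ 0)
~p: Gödel ¬ of 0.28 = 0 (operand ≠ 0)
~~p: Gödel ¬ of 0 = 1 (operand is 0)
(~p -> ~~p): 0 ≤ 1, so result = 1
(~~(s -> ~q) -> (~p -> ~~p)): 0 ≤ 1, so result = 1
~(~~(s -> ~q) -> (~p -> ~~p)): Gödel ¬ of 1 = 0 (operand ≠ 0)
~~(~~(s -> ~q) -> (~p -> ~~p)): Gödel ¬ of 0 = 1 (operand is 0)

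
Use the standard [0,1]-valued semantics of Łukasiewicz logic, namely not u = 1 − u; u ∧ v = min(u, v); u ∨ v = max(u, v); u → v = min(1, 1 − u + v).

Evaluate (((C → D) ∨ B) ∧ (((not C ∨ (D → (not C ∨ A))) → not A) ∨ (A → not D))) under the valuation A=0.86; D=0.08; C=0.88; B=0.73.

0.73

(C → D): min(1, 1 − 0.88 + 0.08) = 0.2
((C → D) ∨ B) = max(0.2, 0.73) = 0.73
not C: Łukasiewicz ¬ gives 1 − 0.88 = 0.12
not C: Łukasiewicz ¬ gives 1 − 0.88 = 0.12
(not C ∨ A) = max(0.12, 0.86) = 0.86
(D → (not C ∨ A)): min(1, 1 − 0.08 + 0.86) = 1
(not C ∨ (D → (not C ∨ A))) = max(0.12, 1) = 1
not A: Łukasiewicz ¬ gives 1 − 0.86 = 0.14
((not C ∨ (D → (not C ∨ A))) → not A): min(1, 1 − 1 + 0.14) = 0.14
not D: Łukasiewicz ¬ gives 1 − 0.08 = 0.92
(A → not D): min(1, 1 − 0.86 + 0.92) = 1
(((not C ∨ (D → (not C ∨ A))) → not A) ∨ (A → not D)) = max(0.14, 1) = 1
(((C → D) ∨ B) ∧ (((not C ∨ (D → (not C ∨ A))) → not A) ∨ (A → not D))) = min(0.73, 1) = 0.73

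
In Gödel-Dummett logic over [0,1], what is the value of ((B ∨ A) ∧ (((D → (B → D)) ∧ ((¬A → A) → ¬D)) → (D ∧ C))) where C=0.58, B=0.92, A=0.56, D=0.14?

(B ∨ A) = max(0.92, 0.56) = 0.92
(B → D): 0.92 > 0.14, so result = 0.14
(D → (B → D)): 0.14 ≤ 0.14, so result = 1
¬A: Gödel ¬ of 0.56 = 0 (operand ≠ 0)
(¬A → A): 0 ≤ 0.56, so result = 1
¬D: Gödel ¬ of 0.14 = 0 (operand ≠ 0)
((¬A → A) → ¬D): 1 > 0, so result = 0
((D → (B → D)) ∧ ((¬A → A) → ¬D)) = min(1, 0) = 0
(D ∧ C) = min(0.14, 0.58) = 0.14
(((D → (B → D)) ∧ ((¬A → A) → ¬D)) → (D ∧ C)): 0 ≤ 0.14, so result = 1
((B ∨ A) ∧ (((D → (B → D)) ∧ ((¬A → A) → ¬D)) → (D ∧ C))) = min(0.92, 1) = 0.92

0.92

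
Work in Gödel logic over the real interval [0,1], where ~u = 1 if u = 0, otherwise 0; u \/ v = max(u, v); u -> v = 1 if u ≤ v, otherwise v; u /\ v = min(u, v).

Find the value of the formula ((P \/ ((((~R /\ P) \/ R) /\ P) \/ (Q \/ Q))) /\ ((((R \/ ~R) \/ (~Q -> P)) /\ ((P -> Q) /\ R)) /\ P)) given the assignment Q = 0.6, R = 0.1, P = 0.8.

0.10

~R: Gödel ¬ of 0.1 = 0 (operand ≠ 0)
(~R /\ P) = min(0, 0.8) = 0
((~R /\ P) \/ R) = max(0, 0.1) = 0.1
(((~R /\ P) \/ R) /\ P) = min(0.1, 0.8) = 0.1
(Q \/ Q) = max(0.6, 0.6) = 0.6
((((~R /\ P) \/ R) /\ P) \/ (Q \/ Q)) = max(0.1, 0.6) = 0.6
(P \/ ((((~R /\ P) \/ R) /\ P) \/ (Q \/ Q))) = max(0.8, 0.6) = 0.8
~R: Gödel ¬ of 0.1 = 0 (operand ≠ 0)
(R \/ ~R) = max(0.1, 0) = 0.1
~Q: Gödel ¬ of 0.6 = 0 (operand ≠ 0)
(~Q -> P): 0 ≤ 0.8, so result = 1
((R \/ ~R) \/ (~Q -> P)) = max(0.1, 1) = 1
(P -> Q): 0.8 > 0.6, so result = 0.6
((P -> Q) /\ R) = min(0.6, 0.1) = 0.1
(((R \/ ~R) \/ (~Q -> P)) /\ ((P -> Q) /\ R)) = min(1, 0.1) = 0.1
((((R \/ ~R) \/ (~Q -> P)) /\ ((P -> Q) /\ R)) /\ P) = min(0.1, 0.8) = 0.1
((P \/ ((((~R /\ P) \/ R) /\ P) \/ (Q \/ Q))) /\ ((((R \/ ~R) \/ (~Q -> P)) /\ ((P -> Q) /\ R)) /\ P)) = min(0.8, 0.1) = 0.1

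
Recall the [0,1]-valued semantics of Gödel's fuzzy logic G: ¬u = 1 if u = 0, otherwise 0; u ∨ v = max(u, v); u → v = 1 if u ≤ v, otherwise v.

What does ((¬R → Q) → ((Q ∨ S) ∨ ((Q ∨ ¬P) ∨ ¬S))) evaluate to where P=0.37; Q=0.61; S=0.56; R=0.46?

0.61

¬R: Gödel ¬ of 0.46 = 0 (operand ≠ 0)
(¬R → Q): 0 ≤ 0.61, so result = 1
(Q ∨ S) = max(0.61, 0.56) = 0.61
¬P: Gödel ¬ of 0.37 = 0 (operand ≠ 0)
(Q ∨ ¬P) = max(0.61, 0) = 0.61
¬S: Gödel ¬ of 0.56 = 0 (operand ≠ 0)
((Q ∨ ¬P) ∨ ¬S) = max(0.61, 0) = 0.61
((Q ∨ S) ∨ ((Q ∨ ¬P) ∨ ¬S)) = max(0.61, 0.61) = 0.61
((¬R → Q) → ((Q ∨ S) ∨ ((Q ∨ ¬P) ∨ ¬S))): 1 > 0.61, so result = 0.61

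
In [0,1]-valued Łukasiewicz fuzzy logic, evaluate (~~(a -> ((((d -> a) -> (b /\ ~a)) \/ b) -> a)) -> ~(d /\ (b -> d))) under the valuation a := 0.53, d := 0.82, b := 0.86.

0.18

(d -> a): min(1, 1 − 0.82 + 0.53) = 0.71
~a: Łukasiewicz ¬ gives 1 − 0.53 = 0.47
(b /\ ~a) = min(0.86, 0.47) = 0.47
((d -> a) -> (b /\ ~a)): min(1, 1 − 0.71 + 0.47) = 0.76
(((d -> a) -> (b /\ ~a)) \/ b) = max(0.76, 0.86) = 0.86
((((d -> a) -> (b /\ ~a)) \/ b) -> a): min(1, 1 − 0.86 + 0.53) = 0.67
(a -> ((((d -> a) -> (b /\ ~a)) \/ b) -> a)): min(1, 1 − 0.53 + 0.67) = 1
~(a -> ((((d -> a) -> (b /\ ~a)) \/ b) -> a)): Łukasiewicz ¬ gives 1 − 1 = 0
~~(a -> ((((d -> a) -> (b /\ ~a)) \/ b) -> a)): Łukasiewicz ¬ gives 1 − 0 = 1
(b -> d): min(1, 1 − 0.86 + 0.82) = 0.96
(d /\ (b -> d)) = min(0.82, 0.96) = 0.82
~(d /\ (b -> d)): Łukasiewicz ¬ gives 1 − 0.82 = 0.18
(~~(a -> ((((d -> a) -> (b /\ ~a)) \/ b) -> a)) -> ~(d /\ (b -> d))): min(1, 1 − 1 + 0.18) = 0.18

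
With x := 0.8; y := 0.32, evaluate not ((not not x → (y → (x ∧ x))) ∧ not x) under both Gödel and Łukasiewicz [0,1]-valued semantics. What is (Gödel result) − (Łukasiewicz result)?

0.20

Gödel evaluation:
  not x: Gödel ¬ of 0.8 = 0 (operand ≠ 0)
  not not x: Gödel ¬ of 0 = 1 (operand is 0)
  (x ∧ x) = min(0.8, 0.8) = 0.8
  (y → (x ∧ x)): 0.32 ≤ 0.8, so result = 1
  (not not x → (y → (x ∧ x))): 1 ≤ 1, so result = 1
  not x: Gödel ¬ of 0.8 = 0 (operand ≠ 0)
  ((not not x → (y → (x ∧ x))) ∧ not x) = min(1, 0) = 0
  not ((not not x → (y → (x ∧ x))) ∧ not x): Gödel ¬ of 0 = 1 (operand is 0)
  Gödel value = 1
Łukasiewicz evaluation:
  not x: Łukasiewicz ¬ gives 1 − 0.8 = 0.2
  not not x: Łukasiewicz ¬ gives 1 − 0.2 = 0.8
  (x ∧ x) = min(0.8, 0.8) = 0.8
  (y → (x ∧ x)): min(1, 1 − 0.32 + 0.8) = 1
  (not not x → (y → (x ∧ x))): min(1, 1 − 0.8 + 1) = 1
  not x: Łukasiewicz ¬ gives 1 − 0.8 = 0.2
  ((not not x → (y → (x ∧ x))) ∧ not x) = min(1, 0.2) = 0.2
  not ((not not x → (y → (x ∧ x))) ∧ not x): Łukasiewicz ¬ gives 1 − 0.2 = 0.8
  Łukasiewicz value = 0.8
Difference: 1 − 0.8 = 0.20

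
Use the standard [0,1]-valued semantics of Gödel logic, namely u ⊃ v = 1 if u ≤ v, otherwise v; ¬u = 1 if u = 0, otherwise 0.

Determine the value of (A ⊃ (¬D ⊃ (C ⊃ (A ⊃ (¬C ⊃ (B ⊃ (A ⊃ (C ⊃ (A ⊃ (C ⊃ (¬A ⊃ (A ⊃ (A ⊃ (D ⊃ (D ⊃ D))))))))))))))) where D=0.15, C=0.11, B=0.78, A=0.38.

1.00

¬D: Gödel ¬ of 0.15 = 0 (operand ≠ 0)
¬C: Gödel ¬ of 0.11 = 0 (operand ≠ 0)
¬A: Gödel ¬ of 0.38 = 0 (operand ≠ 0)
(D ⊃ D): 0.15 ≤ 0.15, so result = 1
(D ⊃ (D ⊃ D)): 0.15 ≤ 1, so result = 1
(A ⊃ (D ⊃ (D ⊃ D))): 0.38 ≤ 1, so result = 1
(A ⊃ (A ⊃ (D ⊃ (D ⊃ D)))): 0.38 ≤ 1, so result = 1
(¬A ⊃ (A ⊃ (A ⊃ (D ⊃ (D ⊃ D))))): 0 ≤ 1, so result = 1
(C ⊃ (¬A ⊃ (A ⊃ (A ⊃ (D ⊃ (D ⊃ D)))))): 0.11 ≤ 1, so result = 1
(A ⊃ (C ⊃ (¬A ⊃ (A ⊃ (A ⊃ (D ⊃ (D ⊃ D))))))): 0.38 ≤ 1, so result = 1
(C ⊃ (A ⊃ (C ⊃ (¬A ⊃ (A ⊃ (A ⊃ (D ⊃ (D ⊃ D)))))))): 0.11 ≤ 1, so result = 1
(A ⊃ (C ⊃ (A ⊃ (C ⊃ (¬A ⊃ (A ⊃ (A ⊃ (D ⊃ (D ⊃ D))))))))): 0.38 ≤ 1, so result = 1
(B ⊃ (A ⊃ (C ⊃ (A ⊃ (C ⊃ (¬A ⊃ (A ⊃ (A ⊃ (D ⊃ (D ⊃ D)))))))))): 0.78 ≤ 1, so result = 1
(¬C ⊃ (B ⊃ (A ⊃ (C ⊃ (A ⊃ (C ⊃ (¬A ⊃ (A ⊃ (A ⊃ (D ⊃ (D ⊃ D))))))))))): 0 ≤ 1, so result = 1
(A ⊃ (¬C ⊃ (B ⊃ (A ⊃ (C ⊃ (A ⊃ (C ⊃ (¬A ⊃ (A ⊃ (A ⊃ (D ⊃ (D ⊃ D)))))))))))): 0.38 ≤ 1, so result = 1
(C ⊃ (A ⊃ (¬C ⊃ (B ⊃ (A ⊃ (C ⊃ (A ⊃ (C ⊃ (¬A ⊃ (A ⊃ (A ⊃ (D ⊃ (D ⊃ D))))))))))))): 0.11 ≤ 1, so result = 1
(¬D ⊃ (C ⊃ (A ⊃ (¬C ⊃ (B ⊃ (A ⊃ (C ⊃ (A ⊃ (C ⊃ (¬A ⊃ (A ⊃ (A ⊃ (D ⊃ (D ⊃ D)))))))))))))): 0 ≤ 1, so result = 1
(A ⊃ (¬D ⊃ (C ⊃ (A ⊃ (¬C ⊃ (B ⊃ (A ⊃ (C ⊃ (A ⊃ (C ⊃ (¬A ⊃ (A ⊃ (A ⊃ (D ⊃ (D ⊃ D))))))))))))))): 0.38 ≤ 1, so result = 1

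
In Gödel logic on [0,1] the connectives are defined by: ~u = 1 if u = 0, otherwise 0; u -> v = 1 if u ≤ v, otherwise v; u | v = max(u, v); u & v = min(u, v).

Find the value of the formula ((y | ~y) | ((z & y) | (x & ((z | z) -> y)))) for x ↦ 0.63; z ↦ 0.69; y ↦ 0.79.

0.79

~y: Gödel ¬ of 0.79 = 0 (operand ≠ 0)
(y | ~y) = max(0.79, 0) = 0.79
(z & y) = min(0.69, 0.79) = 0.69
(z | z) = max(0.69, 0.69) = 0.69
((z | z) -> y): 0.69 ≤ 0.79, so result = 1
(x & ((z | z) -> y)) = min(0.63, 1) = 0.63
((z & y) | (x & ((z | z) -> y))) = max(0.69, 0.63) = 0.69
((y | ~y) | ((z & y) | (x & ((z | z) -> y)))) = max(0.79, 0.69) = 0.79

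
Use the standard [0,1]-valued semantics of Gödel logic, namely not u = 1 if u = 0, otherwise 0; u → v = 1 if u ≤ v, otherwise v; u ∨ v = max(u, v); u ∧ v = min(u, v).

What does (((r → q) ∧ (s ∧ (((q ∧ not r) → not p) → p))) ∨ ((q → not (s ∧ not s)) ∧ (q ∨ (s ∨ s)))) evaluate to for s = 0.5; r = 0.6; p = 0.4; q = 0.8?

0.80

(r → q): 0.6 ≤ 0.8, so result = 1
not r: Gödel ¬ of 0.6 = 0 (operand ≠ 0)
(q ∧ not r) = min(0.8, 0) = 0
not p: Gödel ¬ of 0.4 = 0 (operand ≠ 0)
((q ∧ not r) → not p): 0 ≤ 0, so result = 1
(((q ∧ not r) → not p) → p): 1 > 0.4, so result = 0.4
(s ∧ (((q ∧ not r) → not p) → p)) = min(0.5, 0.4) = 0.4
((r → q) ∧ (s ∧ (((q ∧ not r) → not p) → p))) = min(1, 0.4) = 0.4
not s: Gödel ¬ of 0.5 = 0 (operand ≠ 0)
(s ∧ not s) = min(0.5, 0) = 0
not (s ∧ not s): Gödel ¬ of 0 = 1 (operand is 0)
(q → not (s ∧ not s)): 0.8 ≤ 1, so result = 1
(s ∨ s) = max(0.5, 0.5) = 0.5
(q ∨ (s ∨ s)) = max(0.8, 0.5) = 0.8
((q → not (s ∧ not s)) ∧ (q ∨ (s ∨ s))) = min(1, 0.8) = 0.8
(((r → q) ∧ (s ∧ (((q ∧ not r) → not p) → p))) ∨ ((q → not (s ∧ not s)) ∧ (q ∨ (s ∨ s)))) = max(0.4, 0.8) = 0.8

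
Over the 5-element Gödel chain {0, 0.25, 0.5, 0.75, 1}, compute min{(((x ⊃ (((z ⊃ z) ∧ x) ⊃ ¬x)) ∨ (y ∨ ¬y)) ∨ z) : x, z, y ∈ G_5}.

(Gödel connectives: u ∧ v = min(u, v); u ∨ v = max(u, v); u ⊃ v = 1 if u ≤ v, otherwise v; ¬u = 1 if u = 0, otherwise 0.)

The minimum is attained at x = 0.25, z = 0, y = 0.25:
  (z ⊃ z): 0 ≤ 0, so result = 1
  ((z ⊃ z) ∧ x) = min(1, 0.25) = 0.25
  ¬x: Gödel ¬ of 0.25 = 0 (operand ≠ 0)
  (((z ⊃ z) ∧ x) ⊃ ¬x): 0.25 > 0, so result = 0
  (x ⊃ (((z ⊃ z) ∧ x) ⊃ ¬x)): 0.25 > 0, so result = 0
  ¬y: Gödel ¬ of 0.25 = 0 (operand ≠ 0)
  (y ∨ ¬y) = max(0.25, 0) = 0.25
  ((x ⊃ (((z ⊃ z) ∧ x) ⊃ ¬x)) ∨ (y ∨ ¬y)) = max(0, 0.25) = 0.25
  (((x ⊃ (((z ⊃ z) ∧ x) ⊃ ¬x)) ∨ (y ∨ ¬y)) ∨ z) = max(0.25, 0) = 0.25
Checking all 125 assignments confirms none give a value below 0.25.

0.25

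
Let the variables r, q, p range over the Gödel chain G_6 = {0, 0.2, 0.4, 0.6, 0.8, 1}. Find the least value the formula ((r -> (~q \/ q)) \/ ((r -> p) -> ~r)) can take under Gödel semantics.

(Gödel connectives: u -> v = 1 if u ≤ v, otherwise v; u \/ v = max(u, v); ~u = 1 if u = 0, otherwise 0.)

The minimum is attained at r = 0.4, q = 0.2, p = 0.2:
  ~q: Gödel ¬ of 0.2 = 0 (operand ≠ 0)
  (~q \/ q) = max(0, 0.2) = 0.2
  (r -> (~q \/ q)): 0.4 > 0.2, so result = 0.2
  (r -> p): 0.4 > 0.2, so result = 0.2
  ~r: Gödel ¬ of 0.4 = 0 (operand ≠ 0)
  ((r -> p) -> ~r): 0.2 > 0, so result = 0
  ((r -> (~q \/ q)) \/ ((r -> p) -> ~r)) = max(0.2, 0) = 0.2
Checking all 216 assignments confirms none give a value below 0.20.

0.20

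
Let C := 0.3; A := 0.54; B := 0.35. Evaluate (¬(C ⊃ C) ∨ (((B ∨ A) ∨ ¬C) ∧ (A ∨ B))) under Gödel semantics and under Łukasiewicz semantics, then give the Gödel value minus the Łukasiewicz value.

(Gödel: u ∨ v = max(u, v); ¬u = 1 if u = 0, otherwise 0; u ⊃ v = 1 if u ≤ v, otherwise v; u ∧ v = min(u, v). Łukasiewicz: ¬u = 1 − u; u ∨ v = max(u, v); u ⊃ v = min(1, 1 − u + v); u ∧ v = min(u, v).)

Gödel evaluation:
  (C ⊃ C): 0.3 ≤ 0.3, so result = 1
  ¬(C ⊃ C): Gödel ¬ of 1 = 0 (operand ≠ 0)
  (B ∨ A) = max(0.35, 0.54) = 0.54
  ¬C: Gödel ¬ of 0.3 = 0 (operand ≠ 0)
  ((B ∨ A) ∨ ¬C) = max(0.54, 0) = 0.54
  (A ∨ B) = max(0.54, 0.35) = 0.54
  (((B ∨ A) ∨ ¬C) ∧ (A ∨ B)) = min(0.54, 0.54) = 0.54
  (¬(C ⊃ C) ∨ (((B ∨ A) ∨ ¬C) ∧ (A ∨ B))) = max(0, 0.54) = 0.54
  Gödel value = 0.54
Łukasiewicz evaluation:
  (C ⊃ C): min(1, 1 − 0.3 + 0.3) = 1
  ¬(C ⊃ C): Łukasiewicz ¬ gives 1 − 1 = 0
  (B ∨ A) = max(0.35, 0.54) = 0.54
  ¬C: Łukasiewicz ¬ gives 1 − 0.3 = 0.7
  ((B ∨ A) ∨ ¬C) = max(0.54, 0.7) = 0.7
  (A ∨ B) = max(0.54, 0.35) = 0.54
  (((B ∨ A) ∨ ¬C) ∧ (A ∨ B)) = min(0.7, 0.54) = 0.54
  (¬(C ⊃ C) ∨ (((B ∨ A) ∨ ¬C) ∧ (A ∨ B))) = max(0, 0.54) = 0.54
  Łukasiewicz value = 0.54
Difference: 0.54 − 0.54 = 0.00

0.00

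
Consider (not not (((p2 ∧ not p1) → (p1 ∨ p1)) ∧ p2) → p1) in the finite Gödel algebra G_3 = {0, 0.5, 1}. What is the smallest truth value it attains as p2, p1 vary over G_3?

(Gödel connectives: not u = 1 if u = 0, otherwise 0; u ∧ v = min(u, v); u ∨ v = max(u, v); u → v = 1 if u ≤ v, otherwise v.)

0.50

The minimum is attained at p2 = 0.5, p1 = 0.5:
  not p1: Gödel ¬ of 0.5 = 0 (operand ≠ 0)
  (p2 ∧ not p1) = min(0.5, 0) = 0
  (p1 ∨ p1) = max(0.5, 0.5) = 0.5
  ((p2 ∧ not p1) → (p1 ∨ p1)): 0 ≤ 0.5, so result = 1
  (((p2 ∧ not p1) → (p1 ∨ p1)) ∧ p2) = min(1, 0.5) = 0.5
  not (((p2 ∧ not p1) → (p1 ∨ p1)) ∧ p2): Gödel ¬ of 0.5 = 0 (operand ≠ 0)
  not not (((p2 ∧ not p1) → (p1 ∨ p1)) ∧ p2): Gödel ¬ of 0 = 1 (operand is 0)
  (not not (((p2 ∧ not p1) → (p1 ∨ p1)) ∧ p2) → p1): 1 > 0.5, so result = 0.5
Checking all 9 assignments confirms none give a value below 0.50.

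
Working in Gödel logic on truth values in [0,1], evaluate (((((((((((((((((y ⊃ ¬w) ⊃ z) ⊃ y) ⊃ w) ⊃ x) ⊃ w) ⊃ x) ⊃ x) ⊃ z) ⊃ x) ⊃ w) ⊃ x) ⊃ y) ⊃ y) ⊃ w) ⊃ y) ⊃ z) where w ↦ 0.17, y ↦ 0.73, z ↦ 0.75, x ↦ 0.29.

¬w: Gödel ¬ of 0.17 = 0 (operand ≠ 0)
(y ⊃ ¬w): 0.73 > 0, so result = 0
((y ⊃ ¬w) ⊃ z): 0 ≤ 0.75, so result = 1
(((y ⊃ ¬w) ⊃ z) ⊃ y): 1 > 0.73, so result = 0.73
((((y ⊃ ¬w) ⊃ z) ⊃ y) ⊃ w): 0.73 > 0.17, so result = 0.17
(((((y ⊃ ¬w) ⊃ z) ⊃ y) ⊃ w) ⊃ x): 0.17 ≤ 0.29, so result = 1
((((((y ⊃ ¬w) ⊃ z) ⊃ y) ⊃ w) ⊃ x) ⊃ w): 1 > 0.17, so result = 0.17
(((((((y ⊃ ¬w) ⊃ z) ⊃ y) ⊃ w) ⊃ x) ⊃ w) ⊃ x): 0.17 ≤ 0.29, so result = 1
((((((((y ⊃ ¬w) ⊃ z) ⊃ y) ⊃ w) ⊃ x) ⊃ w) ⊃ x) ⊃ x): 1 > 0.29, so result = 0.29
(((((((((y ⊃ ¬w) ⊃ z) ⊃ y) ⊃ w) ⊃ x) ⊃ w) ⊃ x) ⊃ x) ⊃ z): 0.29 ≤ 0.75, so result = 1
((((((((((y ⊃ ¬w) ⊃ z) ⊃ y) ⊃ w) ⊃ x) ⊃ w) ⊃ x) ⊃ x) ⊃ z) ⊃ x): 1 > 0.29, so result = 0.29
(((((((((((y ⊃ ¬w) ⊃ z) ⊃ y) ⊃ w) ⊃ x) ⊃ w) ⊃ x) ⊃ x) ⊃ z) ⊃ x) ⊃ w): 0.29 > 0.17, so result = 0.17
((((((((((((y ⊃ ¬w) ⊃ z) ⊃ y) ⊃ w) ⊃ x) ⊃ w) ⊃ x) ⊃ x) ⊃ z) ⊃ x) ⊃ w) ⊃ x): 0.17 ≤ 0.29, so result = 1
(((((((((((((y ⊃ ¬w) ⊃ z) ⊃ y) ⊃ w) ⊃ x) ⊃ w) ⊃ x) ⊃ x) ⊃ z) ⊃ x) ⊃ w) ⊃ x) ⊃ y): 1 > 0.73, so result = 0.73
((((((((((((((y ⊃ ¬w) ⊃ z) ⊃ y) ⊃ w) ⊃ x) ⊃ w) ⊃ x) ⊃ x) ⊃ z) ⊃ x) ⊃ w) ⊃ x) ⊃ y) ⊃ y): 0.73 ≤ 0.73, so result = 1
(((((((((((((((y ⊃ ¬w) ⊃ z) ⊃ y) ⊃ w) ⊃ x) ⊃ w) ⊃ x) ⊃ x) ⊃ z) ⊃ x) ⊃ w) ⊃ x) ⊃ y) ⊃ y) ⊃ w): 1 > 0.17, so result = 0.17
((((((((((((((((y ⊃ ¬w) ⊃ z) ⊃ y) ⊃ w) ⊃ x) ⊃ w) ⊃ x) ⊃ x) ⊃ z) ⊃ x) ⊃ w) ⊃ x) ⊃ y) ⊃ y) ⊃ w) ⊃ y): 0.17 ≤ 0.73, so result = 1
(((((((((((((((((y ⊃ ¬w) ⊃ z) ⊃ y) ⊃ w) ⊃ x) ⊃ w) ⊃ x) ⊃ x) ⊃ z) ⊃ x) ⊃ w) ⊃ x) ⊃ y) ⊃ y) ⊃ w) ⊃ y) ⊃ z): 1 > 0.75, so result = 0.75

0.75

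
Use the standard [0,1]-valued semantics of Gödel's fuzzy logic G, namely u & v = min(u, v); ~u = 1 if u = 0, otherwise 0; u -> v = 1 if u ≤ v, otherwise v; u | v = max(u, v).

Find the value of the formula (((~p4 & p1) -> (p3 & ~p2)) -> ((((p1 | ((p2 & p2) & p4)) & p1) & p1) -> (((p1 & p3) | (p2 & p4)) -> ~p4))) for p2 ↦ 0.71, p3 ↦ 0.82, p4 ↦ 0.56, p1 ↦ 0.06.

~p4: Gödel ¬ of 0.56 = 0 (operand ≠ 0)
(~p4 & p1) = min(0, 0.06) = 0
~p2: Gödel ¬ of 0.71 = 0 (operand ≠ 0)
(p3 & ~p2) = min(0.82, 0) = 0
((~p4 & p1) -> (p3 & ~p2)): 0 ≤ 0, so result = 1
(p2 & p2) = min(0.71, 0.71) = 0.71
((p2 & p2) & p4) = min(0.71, 0.56) = 0.56
(p1 | ((p2 & p2) & p4)) = max(0.06, 0.56) = 0.56
((p1 | ((p2 & p2) & p4)) & p1) = min(0.56, 0.06) = 0.06
(((p1 | ((p2 & p2) & p4)) & p1) & p1) = min(0.06, 0.06) = 0.06
(p1 & p3) = min(0.06, 0.82) = 0.06
(p2 & p4) = min(0.71, 0.56) = 0.56
((p1 & p3) | (p2 & p4)) = max(0.06, 0.56) = 0.56
~p4: Gödel ¬ of 0.56 = 0 (operand ≠ 0)
(((p1 & p3) | (p2 & p4)) -> ~p4): 0.56 > 0, so result = 0
((((p1 | ((p2 & p2) & p4)) & p1) & p1) -> (((p1 & p3) | (p2 & p4)) -> ~p4)): 0.06 > 0, so result = 0
(((~p4 & p1) -> (p3 & ~p2)) -> ((((p1 | ((p2 & p2) & p4)) & p1) & p1) -> (((p1 & p3) | (p2 & p4)) -> ~p4))): 1 > 0, so result = 0

0.00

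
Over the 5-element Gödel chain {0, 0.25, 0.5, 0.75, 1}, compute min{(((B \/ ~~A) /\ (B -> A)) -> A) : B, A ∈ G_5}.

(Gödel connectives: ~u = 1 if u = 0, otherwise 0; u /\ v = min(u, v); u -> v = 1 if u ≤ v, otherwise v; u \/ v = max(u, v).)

The minimum is attained at B = 0, A = 0.25:
  ~A: Gödel ¬ of 0.25 = 0 (operand ≠ 0)
  ~~A: Gödel ¬ of 0 = 1 (operand is 0)
  (B \/ ~~A) = max(0, 1) = 1
  (B -> A): 0 ≤ 0.25, so result = 1
  ((B \/ ~~A) /\ (B -> A)) = min(1, 1) = 1
  (((B \/ ~~A) /\ (B -> A)) -> A): 1 > 0.25, so result = 0.25
Checking all 25 assignments confirms none give a value below 0.25.

0.25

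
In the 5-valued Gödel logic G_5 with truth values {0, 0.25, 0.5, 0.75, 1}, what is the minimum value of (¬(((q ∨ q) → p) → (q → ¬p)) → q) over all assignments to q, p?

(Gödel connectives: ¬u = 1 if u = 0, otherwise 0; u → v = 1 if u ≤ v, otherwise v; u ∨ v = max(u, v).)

0.25

The minimum is attained at q = 0.25, p = 0.25:
  (q ∨ q) = max(0.25, 0.25) = 0.25
  ((q ∨ q) → p): 0.25 ≤ 0.25, so result = 1
  ¬p: Gödel ¬ of 0.25 = 0 (operand ≠ 0)
  (q → ¬p): 0.25 > 0, so result = 0
  (((q ∨ q) → p) → (q → ¬p)): 1 > 0, so result = 0
  ¬(((q ∨ q) → p) → (q → ¬p)): Gödel ¬ of 0 = 1 (operand is 0)
  (¬(((q ∨ q) → p) → (q → ¬p)) → q): 1 > 0.25, so result = 0.25
Checking all 25 assignments confirms none give a value below 0.25.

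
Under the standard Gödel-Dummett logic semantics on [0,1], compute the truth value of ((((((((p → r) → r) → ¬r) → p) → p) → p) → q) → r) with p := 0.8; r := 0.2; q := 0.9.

0.20

(p → r): 0.8 > 0.2, so result = 0.2
((p → r) → r): 0.2 ≤ 0.2, so result = 1
¬r: Gödel ¬ of 0.2 = 0 (operand ≠ 0)
(((p → r) → r) → ¬r): 1 > 0, so result = 0
((((p → r) → r) → ¬r) → p): 0 ≤ 0.8, so result = 1
(((((p → r) → r) → ¬r) → p) → p): 1 > 0.8, so result = 0.8
((((((p → r) → r) → ¬r) → p) → p) → p): 0.8 ≤ 0.8, so result = 1
(((((((p → r) → r) → ¬r) → p) → p) → p) → q): 1 > 0.9, so result = 0.9
((((((((p → r) → r) → ¬r) → p) → p) → p) → q) → r): 0.9 > 0.2, so result = 0.2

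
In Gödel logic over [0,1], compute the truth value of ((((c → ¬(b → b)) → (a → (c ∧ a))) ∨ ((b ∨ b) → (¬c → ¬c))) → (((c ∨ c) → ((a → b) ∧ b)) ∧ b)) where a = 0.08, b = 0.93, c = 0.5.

(b → b): 0.93 ≤ 0.93, so result = 1
¬(b → b): Gödel ¬ of 1 = 0 (operand ≠ 0)
(c → ¬(b → b)): 0.5 > 0, so result = 0
(c ∧ a) = min(0.5, 0.08) = 0.08
(a → (c ∧ a)): 0.08 ≤ 0.08, so result = 1
((c → ¬(b → b)) → (a → (c ∧ a))): 0 ≤ 1, so result = 1
(b ∨ b) = max(0.93, 0.93) = 0.93
¬c: Gödel ¬ of 0.5 = 0 (operand ≠ 0)
¬c: Gödel ¬ of 0.5 = 0 (operand ≠ 0)
(¬c → ¬c): 0 ≤ 0, so result = 1
((b ∨ b) → (¬c → ¬c)): 0.93 ≤ 1, so result = 1
(((c → ¬(b → b)) → (a → (c ∧ a))) ∨ ((b ∨ b) → (¬c → ¬c))) = max(1, 1) = 1
(c ∨ c) = max(0.5, 0.5) = 0.5
(a → b): 0.08 ≤ 0.93, so result = 1
((a → b) ∧ b) = min(1, 0.93) = 0.93
((c ∨ c) → ((a → b) ∧ b)): 0.5 ≤ 0.93, so result = 1
(((c ∨ c) → ((a → b) ∧ b)) ∧ b) = min(1, 0.93) = 0.93
((((c → ¬(b → b)) → (a → (c ∧ a))) ∨ ((b ∨ b) → (¬c → ¬c))) → (((c ∨ c) → ((a → b) ∧ b)) ∧ b)): 1 > 0.93, so result = 0.93

0.93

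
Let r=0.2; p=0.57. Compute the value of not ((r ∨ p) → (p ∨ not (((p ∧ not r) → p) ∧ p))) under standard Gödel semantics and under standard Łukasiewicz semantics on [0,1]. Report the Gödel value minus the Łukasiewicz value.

0.00

Gödel evaluation:
  (r ∨ p) = max(0.2, 0.57) = 0.57
  not r: Gödel ¬ of 0.2 = 0 (operand ≠ 0)
  (p ∧ not r) = min(0.57, 0) = 0
  ((p ∧ not r) → p): 0 ≤ 0.57, so result = 1
  (((p ∧ not r) → p) ∧ p) = min(1, 0.57) = 0.57
  not (((p ∧ not r) → p) ∧ p): Gödel ¬ of 0.57 = 0 (operand ≠ 0)
  (p ∨ not (((p ∧ not r) → p) ∧ p)) = max(0.57, 0) = 0.57
  ((r ∨ p) → (p ∨ not (((p ∧ not r) → p) ∧ p))): 0.57 ≤ 0.57, so result = 1
  not ((r ∨ p) → (p ∨ not (((p ∧ not r) → p) ∧ p))): Gödel ¬ of 1 = 0 (operand ≠ 0)
  Gödel value = 0
Łukasiewicz evaluation:
  (r ∨ p) = max(0.2, 0.57) = 0.57
  not r: Łukasiewicz ¬ gives 1 − 0.2 = 0.8
  (p ∧ not r) = min(0.57, 0.8) = 0.57
  ((p ∧ not r) → p): min(1, 1 − 0.57 + 0.57) = 1
  (((p ∧ not r) → p) ∧ p) = min(1, 0.57) = 0.57
  not (((p ∧ not r) → p) ∧ p): Łukasiewicz ¬ gives 1 − 0.57 = 0.43
  (p ∨ not (((p ∧ not r) → p) ∧ p)) = max(0.57, 0.43) = 0.57
  ((r ∨ p) → (p ∨ not (((p ∧ not r) → p) ∧ p))): min(1, 1 − 0.57 + 0.57) = 1
  not ((r ∨ p) → (p ∨ not (((p ∧ not r) → p) ∧ p))): Łukasiewicz ¬ gives 1 − 1 = 0
  Łukasiewicz value = 0
Difference: 0 − 0 = 0.00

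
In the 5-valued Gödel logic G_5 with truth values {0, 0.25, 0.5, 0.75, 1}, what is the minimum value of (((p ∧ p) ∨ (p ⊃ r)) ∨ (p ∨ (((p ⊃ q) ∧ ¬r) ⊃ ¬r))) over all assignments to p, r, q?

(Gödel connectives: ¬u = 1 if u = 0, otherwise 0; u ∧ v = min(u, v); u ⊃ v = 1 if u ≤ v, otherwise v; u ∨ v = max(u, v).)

1.00

Every assignment gives 1. For instance at p = 0, r = 0, q = 0:
  (p ∧ p) = min(0, 0) = 0
  (p ⊃ r): 0 ≤ 0, so result = 1
  ((p ∧ p) ∨ (p ⊃ r)) = max(0, 1) = 1
  (p ⊃ q): 0 ≤ 0, so result = 1
  ¬r: Gödel ¬ of 0 = 1 (operand is 0)
  ((p ⊃ q) ∧ ¬r) = min(1, 1) = 1
  ¬r: Gödel ¬ of 0 = 1 (operand is 0)
  (((p ⊃ q) ∧ ¬r) ⊃ ¬r): 1 ≤ 1, so result = 1
  (p ∨ (((p ⊃ q) ∧ ¬r) ⊃ ¬r)) = max(0, 1) = 1
  (((p ∧ p) ∨ (p ⊃ r)) ∨ (p ∨ (((p ⊃ q) ∧ ¬r) ⊃ ¬r))) = max(1, 1) = 1
All 125 assignments give value 1 — the formula is a G_5-tautology.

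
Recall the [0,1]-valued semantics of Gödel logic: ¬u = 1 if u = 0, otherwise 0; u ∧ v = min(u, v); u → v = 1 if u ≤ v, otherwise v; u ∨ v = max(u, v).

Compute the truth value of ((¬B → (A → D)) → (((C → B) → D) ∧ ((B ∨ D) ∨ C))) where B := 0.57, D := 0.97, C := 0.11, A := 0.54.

0.97

¬B: Gödel ¬ of 0.57 = 0 (operand ≠ 0)
(A → D): 0.54 ≤ 0.97, so result = 1
(¬B → (A → D)): 0 ≤ 1, so result = 1
(C → B): 0.11 ≤ 0.57, so result = 1
((C → B) → D): 1 > 0.97, so result = 0.97
(B ∨ D) = max(0.57, 0.97) = 0.97
((B ∨ D) ∨ C) = max(0.97, 0.11) = 0.97
(((C → B) → D) ∧ ((B ∨ D) ∨ C)) = min(0.97, 0.97) = 0.97
((¬B → (A → D)) → (((C → B) → D) ∧ ((B ∨ D) ∨ C))): 1 > 0.97, so result = 0.97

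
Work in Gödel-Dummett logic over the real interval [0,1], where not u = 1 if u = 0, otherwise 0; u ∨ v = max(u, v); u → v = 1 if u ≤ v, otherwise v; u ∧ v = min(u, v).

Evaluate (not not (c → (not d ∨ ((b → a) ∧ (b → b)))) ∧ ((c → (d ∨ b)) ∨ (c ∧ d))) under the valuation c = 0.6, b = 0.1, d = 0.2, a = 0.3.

0.20

not d: Gödel ¬ of 0.2 = 0 (operand ≠ 0)
(b → a): 0.1 ≤ 0.3, so result = 1
(b → b): 0.1 ≤ 0.1, so result = 1
((b → a) ∧ (b → b)) = min(1, 1) = 1
(not d ∨ ((b → a) ∧ (b → b))) = max(0, 1) = 1
(c → (not d ∨ ((b → a) ∧ (b → b)))): 0.6 ≤ 1, so result = 1
not (c → (not d ∨ ((b → a) ∧ (b → b)))): Gödel ¬ of 1 = 0 (operand ≠ 0)
not not (c → (not d ∨ ((b → a) ∧ (b → b)))): Gödel ¬ of 0 = 1 (operand is 0)
(d ∨ b) = max(0.2, 0.1) = 0.2
(c → (d ∨ b)): 0.6 > 0.2, so result = 0.2
(c ∧ d) = min(0.6, 0.2) = 0.2
((c → (d ∨ b)) ∨ (c ∧ d)) = max(0.2, 0.2) = 0.2
(not not (c → (not d ∨ ((b → a) ∧ (b → b)))) ∧ ((c → (d ∨ b)) ∨ (c ∧ d))) = min(1, 0.2) = 0.2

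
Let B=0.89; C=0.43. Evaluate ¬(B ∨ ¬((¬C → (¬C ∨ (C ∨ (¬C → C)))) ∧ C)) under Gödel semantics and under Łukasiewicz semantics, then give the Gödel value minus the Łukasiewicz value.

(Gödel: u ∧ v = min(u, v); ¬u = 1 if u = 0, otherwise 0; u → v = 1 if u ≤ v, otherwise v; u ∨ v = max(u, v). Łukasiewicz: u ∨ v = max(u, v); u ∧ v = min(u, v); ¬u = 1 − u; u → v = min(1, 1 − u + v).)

Gödel evaluation:
  ¬C: Gödel ¬ of 0.43 = 0 (operand ≠ 0)
  ¬C: Gödel ¬ of 0.43 = 0 (operand ≠ 0)
  ¬C: Gödel ¬ of 0.43 = 0 (operand ≠ 0)
  (¬C → C): 0 ≤ 0.43, so result = 1
  (C ∨ (¬C → C)) = max(0.43, 1) = 1
  (¬C ∨ (C ∨ (¬C → C))) = max(0, 1) = 1
  (¬C → (¬C ∨ (C ∨ (¬C → C)))): 0 ≤ 1, so result = 1
  ((¬C → (¬C ∨ (C ∨ (¬C → C)))) ∧ C) = min(1, 0.43) = 0.43
  ¬((¬C → (¬C ∨ (C ∨ (¬C → C)))) ∧ C): Gödel ¬ of 0.43 = 0 (operand ≠ 0)
  (B ∨ ¬((¬C → (¬C ∨ (C ∨ (¬C → C)))) ∧ C)) = max(0.89, 0) = 0.89
  ¬(B ∨ ¬((¬C → (¬C ∨ (C ∨ (¬C → C)))) ∧ C)): Gödel ¬ of 0.89 = 0 (operand ≠ 0)
  Gödel value = 0
Łukasiewicz evaluation:
  ¬C: Łukasiewicz ¬ gives 1 − 0.43 = 0.57
  ¬C: Łukasiewicz ¬ gives 1 − 0.43 = 0.57
  ¬C: Łukasiewicz ¬ gives 1 − 0.43 = 0.57
  (¬C → C): min(1, 1 − 0.57 + 0.43) = 0.86
  (C ∨ (¬C → C)) = max(0.43, 0.86) = 0.86
  (¬C ∨ (C ∨ (¬C → C))) = max(0.57, 0.86) = 0.86
  (¬C → (¬C ∨ (C ∨ (¬C → C)))): min(1, 1 − 0.57 + 0.86) = 1
  ((¬C → (¬C ∨ (C ∨ (¬C → C)))) ∧ C) = min(1, 0.43) = 0.43
  ¬((¬C → (¬C ∨ (C ∨ (¬C → C)))) ∧ C): Łukasiewicz ¬ gives 1 − 0.43 = 0.57
  (B ∨ ¬((¬C → (¬C ∨ (C ∨ (¬C → C)))) ∧ C)) = max(0.89, 0.57) = 0.89
  ¬(B ∨ ¬((¬C → (¬C ∨ (C ∨ (¬C → C)))) ∧ C)): Łukasiewicz ¬ gives 1 − 0.89 = 0.11
  Łukasiewicz value = 0.11
Difference: 0 − 0.11 = -0.11

-0.11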